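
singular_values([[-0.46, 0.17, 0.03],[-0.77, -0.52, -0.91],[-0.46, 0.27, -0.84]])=[1.56, 0.57, 0.41]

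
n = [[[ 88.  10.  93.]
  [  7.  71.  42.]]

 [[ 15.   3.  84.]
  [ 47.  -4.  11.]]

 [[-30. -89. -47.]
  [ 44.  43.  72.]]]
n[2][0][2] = -47.0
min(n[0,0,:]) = 10.0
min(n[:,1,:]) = -4.0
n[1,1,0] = 47.0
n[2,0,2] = -47.0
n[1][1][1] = -4.0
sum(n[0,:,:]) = 311.0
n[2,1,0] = 44.0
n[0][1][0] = 7.0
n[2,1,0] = 44.0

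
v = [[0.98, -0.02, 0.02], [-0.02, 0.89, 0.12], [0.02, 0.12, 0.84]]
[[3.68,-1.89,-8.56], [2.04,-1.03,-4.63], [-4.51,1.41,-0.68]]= v@ [[3.94, -2.00, -8.85],[3.18, -1.46, -5.43],[-5.92, 1.93, 0.18]]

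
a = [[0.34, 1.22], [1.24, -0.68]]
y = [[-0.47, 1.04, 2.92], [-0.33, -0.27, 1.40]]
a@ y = [[-0.56, 0.02, 2.70], [-0.36, 1.47, 2.67]]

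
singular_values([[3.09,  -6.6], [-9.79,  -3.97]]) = [10.58, 7.27]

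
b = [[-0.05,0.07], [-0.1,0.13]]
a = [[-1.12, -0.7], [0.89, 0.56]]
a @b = [[0.13, -0.17], [-0.1, 0.14]]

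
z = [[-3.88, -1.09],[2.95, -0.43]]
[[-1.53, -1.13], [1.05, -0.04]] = z @ [[0.37,0.09], [0.09,0.72]]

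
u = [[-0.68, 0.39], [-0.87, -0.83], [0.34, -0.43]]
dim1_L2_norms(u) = [0.78, 1.2, 0.55]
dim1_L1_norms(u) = [1.07, 1.7, 0.77]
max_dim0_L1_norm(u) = 1.89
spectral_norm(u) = 1.24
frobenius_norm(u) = 1.54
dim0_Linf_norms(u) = [0.87, 0.83]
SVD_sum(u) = [[-0.32,-0.2], [-1.0,-0.62], [0.05,0.03]] + [[-0.36, 0.59], [0.13, -0.21], [0.29, -0.46]]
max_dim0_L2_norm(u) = 1.16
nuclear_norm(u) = 2.15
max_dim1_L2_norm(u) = 1.2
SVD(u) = [[-0.30, 0.76], [-0.95, -0.27], [0.05, -0.60]] @ diag([1.2358777696913137, 0.9129108052722479]) @ [[0.85, 0.53], [-0.53, 0.85]]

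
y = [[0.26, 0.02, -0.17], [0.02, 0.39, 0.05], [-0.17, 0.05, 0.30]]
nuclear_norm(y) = 0.95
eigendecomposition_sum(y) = [[0.05, -0.01, 0.05], [-0.01, 0.0, -0.01], [0.05, -0.01, 0.04]] + [[0.16, -0.1, -0.2], [-0.10, 0.06, 0.12], [-0.20, 0.12, 0.25]] + [[0.05, 0.13, -0.02], [0.13, 0.33, -0.06], [-0.02, -0.06, 0.01]]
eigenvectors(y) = [[0.73, -0.58, 0.36], [-0.17, 0.35, 0.92], [0.66, 0.73, -0.16]]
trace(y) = 0.95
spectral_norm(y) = 0.46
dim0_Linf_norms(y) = [0.26, 0.39, 0.3]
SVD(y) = [[0.58, -0.36, -0.73], [-0.35, -0.92, 0.17], [-0.73, 0.16, -0.66]] @ diag([0.4602743158351057, 0.3889668519453558, 0.10075883221953855]) @ [[0.58,-0.35,-0.73], [-0.36,-0.92,0.16], [-0.73,0.17,-0.66]]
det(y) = 0.02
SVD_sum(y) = [[0.16,  -0.10,  -0.2], [-0.1,  0.06,  0.12], [-0.2,  0.12,  0.25]] + [[0.05, 0.13, -0.02], [0.13, 0.33, -0.06], [-0.02, -0.06, 0.01]] + [[0.05, -0.01, 0.05], [-0.01, 0.00, -0.01], [0.05, -0.01, 0.04]]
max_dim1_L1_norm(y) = 0.52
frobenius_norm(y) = 0.61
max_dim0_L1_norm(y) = 0.52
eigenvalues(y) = [0.1, 0.46, 0.39]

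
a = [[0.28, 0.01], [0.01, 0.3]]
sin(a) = [[0.28,  0.01], [0.01,  0.30]]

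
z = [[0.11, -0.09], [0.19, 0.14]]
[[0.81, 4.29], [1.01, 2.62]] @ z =[[0.9,0.53],  [0.61,0.28]]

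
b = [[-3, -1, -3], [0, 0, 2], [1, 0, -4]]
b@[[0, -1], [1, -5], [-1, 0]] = [[2, 8], [-2, 0], [4, -1]]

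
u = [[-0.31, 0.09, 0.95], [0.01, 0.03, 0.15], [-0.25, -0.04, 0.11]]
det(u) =0.000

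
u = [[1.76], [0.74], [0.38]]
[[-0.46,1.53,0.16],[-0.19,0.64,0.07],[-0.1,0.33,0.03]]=u @ [[-0.26, 0.87, 0.09]]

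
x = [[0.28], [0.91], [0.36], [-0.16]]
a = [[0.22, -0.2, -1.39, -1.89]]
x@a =[[0.06,-0.06,-0.39,-0.53],[0.20,-0.18,-1.26,-1.72],[0.08,-0.07,-0.5,-0.68],[-0.04,0.03,0.22,0.3]]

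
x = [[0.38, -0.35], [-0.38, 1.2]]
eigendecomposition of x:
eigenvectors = [[-0.93, 0.34],[-0.37, -0.94]]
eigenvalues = [0.24, 1.34]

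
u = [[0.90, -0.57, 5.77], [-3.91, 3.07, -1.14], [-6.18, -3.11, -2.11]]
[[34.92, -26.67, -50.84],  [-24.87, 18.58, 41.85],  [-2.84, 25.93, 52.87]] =u@[[1.02, -3.10, -6.97], [-4.79, 0.59, 1.96], [5.42, -4.08, -7.53]]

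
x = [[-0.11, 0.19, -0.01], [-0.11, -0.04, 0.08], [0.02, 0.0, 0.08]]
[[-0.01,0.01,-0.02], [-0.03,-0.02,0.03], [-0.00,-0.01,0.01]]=x@[[0.16, 0.06, -0.08], [0.06, 0.07, -0.12], [-0.08, -0.12, 0.18]]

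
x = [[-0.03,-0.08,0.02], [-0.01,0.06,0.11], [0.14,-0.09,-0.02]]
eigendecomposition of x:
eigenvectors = [[(-0.65+0j),-0.35-0.13j,-0.35+0.13j],[-0.45+0.00j,(0.03+0.63j),0.03-0.63j],[(0.61+0j),(-0.68+0j),(-0.68-0j)]]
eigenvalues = [(-0.1+0j), (0.06+0.11j), (0.06-0.11j)]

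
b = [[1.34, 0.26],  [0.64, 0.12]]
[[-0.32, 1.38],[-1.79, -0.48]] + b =[[1.02, 1.64], [-1.15, -0.36]]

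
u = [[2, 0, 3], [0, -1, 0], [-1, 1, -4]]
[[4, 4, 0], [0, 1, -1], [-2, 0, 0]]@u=[[8, -4, 12], [1, -2, 4], [-4, 0, -6]]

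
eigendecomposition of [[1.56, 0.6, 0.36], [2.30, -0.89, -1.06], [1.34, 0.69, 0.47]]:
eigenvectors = [[0.69,0.18,0.08], [0.29,-0.94,-0.66], [0.66,0.27,0.74]]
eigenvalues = [2.16, -1.02, 0.01]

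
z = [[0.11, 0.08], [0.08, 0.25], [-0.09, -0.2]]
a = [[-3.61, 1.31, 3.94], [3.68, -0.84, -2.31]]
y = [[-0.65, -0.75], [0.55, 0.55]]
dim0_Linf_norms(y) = [0.65, 0.75]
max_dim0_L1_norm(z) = 0.53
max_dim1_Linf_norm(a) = 3.94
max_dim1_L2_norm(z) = 0.26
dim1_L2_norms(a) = [5.5, 4.43]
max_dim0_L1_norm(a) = 7.29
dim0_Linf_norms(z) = [0.11, 0.25]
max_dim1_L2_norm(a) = 5.5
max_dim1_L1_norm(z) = 0.33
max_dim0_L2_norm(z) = 0.33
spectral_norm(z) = 0.36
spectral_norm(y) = 1.26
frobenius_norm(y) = 1.26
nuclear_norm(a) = 7.92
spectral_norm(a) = 7.00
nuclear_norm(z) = 0.43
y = a @ z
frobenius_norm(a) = 7.06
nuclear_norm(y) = 1.30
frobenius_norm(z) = 0.37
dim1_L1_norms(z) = [0.19, 0.33, 0.29]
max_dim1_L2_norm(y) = 0.99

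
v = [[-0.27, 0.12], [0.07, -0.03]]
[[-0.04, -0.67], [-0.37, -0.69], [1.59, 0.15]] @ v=[[-0.04,0.02], [0.05,-0.02], [-0.42,0.19]]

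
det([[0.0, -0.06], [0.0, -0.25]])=0.000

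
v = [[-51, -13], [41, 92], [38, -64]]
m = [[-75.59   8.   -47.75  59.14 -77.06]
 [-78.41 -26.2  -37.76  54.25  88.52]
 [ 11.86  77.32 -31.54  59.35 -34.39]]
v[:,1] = [-13, 92, -64]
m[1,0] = -78.41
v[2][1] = -64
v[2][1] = -64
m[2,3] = 59.35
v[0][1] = -13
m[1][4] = 88.52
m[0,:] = [-75.59, 8.0, -47.75, 59.14, -77.06]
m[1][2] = -37.76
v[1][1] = 92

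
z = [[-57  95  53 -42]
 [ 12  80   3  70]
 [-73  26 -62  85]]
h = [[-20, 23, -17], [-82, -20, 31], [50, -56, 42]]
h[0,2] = -17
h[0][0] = -20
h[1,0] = -82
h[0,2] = -17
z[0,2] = 53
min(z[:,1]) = 26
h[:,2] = [-17, 31, 42]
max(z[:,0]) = 12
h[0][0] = -20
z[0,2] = 53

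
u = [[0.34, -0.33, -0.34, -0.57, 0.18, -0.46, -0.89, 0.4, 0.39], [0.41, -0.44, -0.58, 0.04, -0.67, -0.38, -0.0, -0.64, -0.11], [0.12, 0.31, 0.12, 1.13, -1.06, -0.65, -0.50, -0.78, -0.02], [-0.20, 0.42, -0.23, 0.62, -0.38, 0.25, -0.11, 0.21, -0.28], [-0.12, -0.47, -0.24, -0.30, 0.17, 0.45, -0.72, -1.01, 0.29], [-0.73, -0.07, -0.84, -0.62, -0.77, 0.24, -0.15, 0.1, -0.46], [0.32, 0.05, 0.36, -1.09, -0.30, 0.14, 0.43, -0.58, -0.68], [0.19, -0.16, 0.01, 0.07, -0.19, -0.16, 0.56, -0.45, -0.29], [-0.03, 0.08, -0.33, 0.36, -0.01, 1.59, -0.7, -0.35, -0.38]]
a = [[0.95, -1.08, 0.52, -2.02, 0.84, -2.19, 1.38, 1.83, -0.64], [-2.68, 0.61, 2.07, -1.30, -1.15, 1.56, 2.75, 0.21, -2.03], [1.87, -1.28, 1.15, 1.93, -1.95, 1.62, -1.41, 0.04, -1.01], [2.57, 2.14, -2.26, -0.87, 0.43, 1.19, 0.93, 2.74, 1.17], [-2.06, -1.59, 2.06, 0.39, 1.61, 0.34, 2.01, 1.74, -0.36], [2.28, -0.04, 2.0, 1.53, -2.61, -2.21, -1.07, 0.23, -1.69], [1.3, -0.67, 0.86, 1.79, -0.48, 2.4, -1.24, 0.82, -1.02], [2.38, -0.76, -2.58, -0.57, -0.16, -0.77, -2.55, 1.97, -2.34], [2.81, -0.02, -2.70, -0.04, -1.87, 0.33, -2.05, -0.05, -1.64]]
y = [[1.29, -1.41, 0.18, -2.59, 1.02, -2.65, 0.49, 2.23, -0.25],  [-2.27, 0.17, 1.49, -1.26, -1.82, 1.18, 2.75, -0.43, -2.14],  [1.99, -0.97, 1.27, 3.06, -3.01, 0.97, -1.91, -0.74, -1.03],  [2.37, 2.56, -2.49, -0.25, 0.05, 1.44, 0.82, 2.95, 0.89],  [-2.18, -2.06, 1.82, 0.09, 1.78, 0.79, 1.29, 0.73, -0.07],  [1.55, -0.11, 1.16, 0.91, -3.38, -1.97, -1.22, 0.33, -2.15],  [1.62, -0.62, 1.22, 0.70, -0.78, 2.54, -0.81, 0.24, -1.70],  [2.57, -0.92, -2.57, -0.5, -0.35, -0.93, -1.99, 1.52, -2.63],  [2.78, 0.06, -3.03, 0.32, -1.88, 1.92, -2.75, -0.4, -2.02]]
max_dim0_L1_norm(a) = 18.9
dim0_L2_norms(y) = [6.36, 3.87, 5.66, 4.4, 5.68, 5.19, 5.24, 4.19, 5.0]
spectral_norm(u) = 2.25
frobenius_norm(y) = 15.37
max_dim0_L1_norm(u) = 4.8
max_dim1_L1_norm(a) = 14.36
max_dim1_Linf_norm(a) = 2.81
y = a + u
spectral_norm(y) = 9.74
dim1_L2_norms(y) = [4.87, 5.1, 5.58, 5.54, 4.28, 5.11, 3.96, 5.34, 6.0]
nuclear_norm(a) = 36.12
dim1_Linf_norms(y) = [2.65, 2.75, 3.06, 2.95, 2.18, 3.38, 2.54, 2.63, 3.03]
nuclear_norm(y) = 37.94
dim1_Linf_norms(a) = [2.19, 2.75, 1.95, 2.74, 2.06, 2.61, 2.4, 2.58, 2.81]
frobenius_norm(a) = 14.62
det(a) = -8024.99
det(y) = 14625.09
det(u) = -0.16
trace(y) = 0.98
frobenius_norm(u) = 4.48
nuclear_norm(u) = 11.37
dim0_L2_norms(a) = [6.55, 3.36, 5.82, 4.03, 4.38, 4.77, 5.45, 4.31, 4.37]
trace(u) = 0.65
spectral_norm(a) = 9.32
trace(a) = 0.33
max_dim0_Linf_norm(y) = 3.38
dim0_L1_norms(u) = [2.46, 2.33, 3.05, 4.8, 3.73, 4.32, 4.06, 4.52, 2.9]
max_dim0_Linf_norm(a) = 2.81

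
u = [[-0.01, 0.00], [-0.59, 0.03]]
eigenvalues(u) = [0.03, -0.01]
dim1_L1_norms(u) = [0.01, 0.62]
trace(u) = 0.02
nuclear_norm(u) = 0.59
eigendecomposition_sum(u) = [[0.00,0.00], [-0.44,0.03]] + [[-0.01, -0.00], [-0.15, -0.00]]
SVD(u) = [[-0.02, -1.0],[-1.0, 0.02]] @ diag([0.5908466317023592, 0.0005077459765415573]) @ [[1.0, -0.05], [0.05, 1.0]]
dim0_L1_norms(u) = [0.6, 0.03]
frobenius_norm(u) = 0.59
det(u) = -0.00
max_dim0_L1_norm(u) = 0.6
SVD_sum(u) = [[-0.01, 0.00], [-0.59, 0.03]] + [[-0.0, -0.0], [0.0, 0.00]]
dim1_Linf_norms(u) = [0.01, 0.59]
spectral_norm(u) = 0.59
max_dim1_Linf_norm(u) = 0.59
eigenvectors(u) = [[0.00, 0.07], [1.0, 1.00]]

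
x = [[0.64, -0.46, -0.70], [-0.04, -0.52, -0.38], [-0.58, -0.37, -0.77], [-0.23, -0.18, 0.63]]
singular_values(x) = [1.41, 0.89, 0.54]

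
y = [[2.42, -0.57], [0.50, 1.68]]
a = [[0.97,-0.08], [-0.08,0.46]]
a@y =[[2.31,-0.69], [0.04,0.82]]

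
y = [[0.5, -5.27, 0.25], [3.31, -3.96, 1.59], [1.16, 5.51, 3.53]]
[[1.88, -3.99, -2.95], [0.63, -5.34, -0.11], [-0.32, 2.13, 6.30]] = y @ [[-0.6, -0.69, 0.40], [-0.38, 0.68, 0.63], [0.70, -0.23, 0.67]]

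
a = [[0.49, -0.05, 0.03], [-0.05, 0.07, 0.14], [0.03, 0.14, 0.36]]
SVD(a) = [[-0.99, 0.11, -0.12], [0.07, -0.39, -0.92], [-0.15, -0.92, 0.37]] @ diag([0.4978639480118245, 0.4155577153136198, 0.006578336674555645]) @ [[-0.99, 0.07, -0.15], [0.11, -0.39, -0.92], [-0.12, -0.92, 0.37]]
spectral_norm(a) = 0.50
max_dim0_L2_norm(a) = 0.49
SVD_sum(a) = [[0.48, -0.03, 0.07], [-0.03, 0.00, -0.0], [0.07, -0.0, 0.01]] + [[0.00, -0.02, -0.04], [-0.02, 0.06, 0.15], [-0.04, 0.15, 0.35]] + [[0.00, 0.0, -0.00], [0.0, 0.01, -0.0], [-0.0, -0.0, 0.0]]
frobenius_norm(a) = 0.65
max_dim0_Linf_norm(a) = 0.49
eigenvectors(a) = [[-0.12, -0.99, -0.11], [-0.92, 0.07, 0.39], [0.37, -0.15, 0.92]]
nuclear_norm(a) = 0.92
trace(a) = 0.92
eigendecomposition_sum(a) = [[0.00, 0.00, -0.00], [0.00, 0.01, -0.0], [-0.0, -0.00, 0.0]] + [[0.48, -0.03, 0.07], [-0.03, 0.0, -0.0], [0.07, -0.0, 0.01]] + [[0.0, -0.02, -0.04],  [-0.02, 0.06, 0.15],  [-0.04, 0.15, 0.35]]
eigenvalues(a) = [0.01, 0.5, 0.42]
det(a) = 0.00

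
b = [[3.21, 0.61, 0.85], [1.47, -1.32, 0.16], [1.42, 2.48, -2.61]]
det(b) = 16.956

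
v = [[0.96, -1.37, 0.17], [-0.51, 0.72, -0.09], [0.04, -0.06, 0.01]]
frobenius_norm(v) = 1.90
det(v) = -0.00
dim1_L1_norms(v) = [2.5, 1.32, 0.11]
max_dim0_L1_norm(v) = 2.15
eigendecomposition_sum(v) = [[0.96,-1.37,0.17], [-0.51,0.72,-0.09], [0.04,-0.06,0.01]] + [[-0.00, -0.00, -0.00],  [-0.00, -0.00, -0.00],  [-0.0, -0.00, -0.0]] + [[0.00, 0.0, -0.0], [-0.0, -0.0, 0.0], [-0.0, -0.00, 0.00]]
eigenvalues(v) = [1.69, -0.0, 0.0]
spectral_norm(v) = 1.90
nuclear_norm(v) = 1.91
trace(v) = 1.69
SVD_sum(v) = [[0.96, -1.37, 0.17],[-0.51, 0.72, -0.09],[0.04, -0.06, 0.01]] + [[-0.00,-0.0,0.00], [-0.00,-0.0,0.0], [-0.00,-0.0,0.0]] + [[-0.0, -0.0, -0.0], [-0.0, -0.00, -0.00], [0.00, 0.0, 0.0]]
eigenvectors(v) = [[-0.88,0.78,-0.11], [0.47,0.58,0.04], [-0.04,0.25,0.99]]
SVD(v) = [[-0.88, -0.37, -0.28], [0.47, -0.75, -0.46], [-0.04, -0.54, 0.84]] @ diag([1.9024389820625962, 0.004444101780954174, 0.0024838454041185057]) @ [[-0.57, 0.81, -0.10],[0.8, 0.53, -0.26],[0.16, 0.23, 0.96]]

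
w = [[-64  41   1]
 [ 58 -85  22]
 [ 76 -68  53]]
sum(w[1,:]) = -5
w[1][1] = -85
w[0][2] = 1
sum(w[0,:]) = -22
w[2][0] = 76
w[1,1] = -85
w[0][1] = 41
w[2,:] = [76, -68, 53]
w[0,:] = [-64, 41, 1]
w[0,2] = 1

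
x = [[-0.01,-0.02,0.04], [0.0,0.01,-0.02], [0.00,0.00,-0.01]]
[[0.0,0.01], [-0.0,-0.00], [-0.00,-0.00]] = x @ [[-0.03, -0.05], [0.03, 0.04], [0.13, 0.14]]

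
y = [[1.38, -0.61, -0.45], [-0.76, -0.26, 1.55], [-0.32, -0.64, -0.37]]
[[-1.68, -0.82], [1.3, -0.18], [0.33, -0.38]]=y @ [[-1.17, -0.28], [-0.08, 0.80], [0.25, -0.12]]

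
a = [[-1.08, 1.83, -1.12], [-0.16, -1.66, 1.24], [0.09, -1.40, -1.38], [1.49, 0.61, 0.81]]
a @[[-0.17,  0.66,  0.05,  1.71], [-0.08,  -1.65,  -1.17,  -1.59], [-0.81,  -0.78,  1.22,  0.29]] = [[0.94, -2.86, -3.56, -5.08], [-0.84, 1.67, 3.45, 2.73], [1.21, 3.45, -0.04, 1.98], [-0.96, -0.65, 0.35, 1.81]]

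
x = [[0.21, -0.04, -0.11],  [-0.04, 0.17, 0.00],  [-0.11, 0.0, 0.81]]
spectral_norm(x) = 0.83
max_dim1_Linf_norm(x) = 0.81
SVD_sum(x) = [[0.03, -0.00, -0.14], [-0.0, 0.0, 0.01], [-0.14, 0.01, 0.8]] + [[0.13, -0.11, 0.02], [-0.11, 0.08, -0.02], [0.02, -0.02, 0.0]] + [[0.05, 0.07, 0.01],[0.07, 0.09, 0.01],[0.01, 0.01, 0.00]]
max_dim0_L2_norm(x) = 0.82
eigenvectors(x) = [[-0.18, 0.78, -0.60], [0.01, -0.61, -0.79], [0.98, 0.15, -0.1]]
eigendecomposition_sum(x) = [[0.03, -0.0, -0.14], [-0.0, 0.0, 0.01], [-0.14, 0.01, 0.8]] + [[0.13, -0.11, 0.02], [-0.11, 0.08, -0.02], [0.02, -0.02, 0.0]] + [[0.05, 0.07, 0.01],[0.07, 0.09, 0.01],[0.01, 0.01, 0.00]]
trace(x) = 1.19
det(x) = 0.03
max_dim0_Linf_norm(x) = 0.81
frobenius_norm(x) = 0.87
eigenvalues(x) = [0.83, 0.22, 0.14]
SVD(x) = [[-0.18, 0.78, 0.60],[0.01, -0.61, 0.79],[0.98, 0.15, 0.1]] @ diag([0.8296053135856277, 0.22089659794628114, 0.13949808846809106]) @ [[-0.18, 0.01, 0.98], [0.78, -0.61, 0.15], [0.60, 0.79, 0.10]]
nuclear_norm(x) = 1.19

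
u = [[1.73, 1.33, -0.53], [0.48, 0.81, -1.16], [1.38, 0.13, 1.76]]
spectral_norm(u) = 2.64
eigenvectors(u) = [[(-0.21-0.57j), (-0.21+0.57j), 0.51+0.00j], [0.18-0.37j, (0.18+0.37j), (-0.79+0j)], [(-0.68+0j), (-0.68-0j), (-0.34+0j)]]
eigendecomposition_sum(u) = [[0.86+0.33j,0.67-0.18j,(-0.26+0.93j)], [0.24+0.58j,(0.4+0.24j),-0.58+0.30j], [(0.69-0.79j),(0.06-0.78j),(0.88+0.64j)]] + [[(0.86-0.33j),  0.67+0.18j,  -0.26-0.93j], [0.24-0.58j,  (0.4-0.24j),  -0.58-0.30j], [0.69+0.79j,  0.06+0.78j,  0.88-0.64j]] + [[-0j, (-0-0j), -0.00+0.00j], [(-0+0j), 0j, -0j], [(-0+0j), 0j, -0j]]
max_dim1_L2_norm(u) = 2.25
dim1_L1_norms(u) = [3.59, 2.45, 3.27]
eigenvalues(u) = [(2.15+1.22j), (2.15-1.22j), (0.01+0j)]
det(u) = 0.03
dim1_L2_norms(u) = [2.25, 1.49, 2.24]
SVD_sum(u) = [[1.83, 1.14, 0.06], [0.68, 0.43, 0.02], [1.09, 0.68, 0.03]] + [[-0.1, 0.19, -0.59],  [-0.20, 0.38, -1.18],  [0.29, -0.55, 1.73]] + [[0.0, -0.00, -0.00],[-0.0, 0.0, 0.00],[-0.00, 0.00, 0.0]]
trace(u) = 4.30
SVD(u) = [[-0.82,-0.27,-0.51], [-0.31,-0.54,0.78], [-0.49,0.79,0.36]] @ diag([2.6370107025030927, 2.310810167757047, 0.005560887950088665]) @ [[-0.85, -0.53, -0.03], [0.16, -0.30, 0.94], [-0.51, 0.79, 0.34]]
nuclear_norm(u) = 4.95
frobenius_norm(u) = 3.51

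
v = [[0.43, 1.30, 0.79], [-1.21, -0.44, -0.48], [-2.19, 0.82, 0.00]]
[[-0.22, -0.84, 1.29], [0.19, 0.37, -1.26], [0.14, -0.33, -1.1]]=v @ [[-0.24,0.08,0.71], [-0.47,-0.19,0.56], [0.63,-0.80,0.32]]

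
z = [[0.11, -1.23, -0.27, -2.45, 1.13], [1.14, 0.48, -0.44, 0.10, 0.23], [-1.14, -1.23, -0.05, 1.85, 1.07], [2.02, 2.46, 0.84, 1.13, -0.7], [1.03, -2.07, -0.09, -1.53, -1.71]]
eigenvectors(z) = [[(0.63+0j), 0.63-0.00j, (0.15+0j), 0.06+0.04j, (0.06-0.04j)], [0.09-0.32j, (0.09+0.32j), -0.37+0.00j, (-0.22-0.02j), -0.22+0.02j], [-0.24+0.19j, -0.24-0.19j, (0.87+0j), (-0.76+0j), -0.76-0.00j], [-0.22-0.45j, (-0.22+0.45j), (0.15+0j), 0.44-0.00j, 0.44+0.00j], [0.36+0.13j, (0.36-0.13j), (0.23+0j), 0.42-0.10j, (0.42+0.1j)]]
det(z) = 29.50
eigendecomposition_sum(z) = [[(0.18+1.19j),(-0.83+1.07j),-0.26+0.13j,(-1.2+0.42j),0.33+0.19j], [0.62+0.08j,(0.42+0.56j),0.03+0.15j,0.04+0.66j,0.14-0.14j], [-0.42-0.39j,-0.01-0.65j,(0.06-0.13j),0.33-0.52j,(-0.18+0.03j)], [(0.78-0.53j),(1.04+0.22j),(0.18+0.14j),0.71+0.71j,(0.02-0.3j)], [(-0.15+0.71j),-0.69+0.43j,(-0.17+0.02j),(-0.77-0.02j),(0.14+0.18j)]] + [[0.18-1.19j, (-0.83-1.07j), (-0.26-0.13j), -1.20-0.42j, 0.33-0.19j],[(0.62-0.08j), (0.42-0.56j), (0.03-0.15j), 0.04-0.66j, 0.14+0.14j],[(-0.42+0.39j), (-0.01+0.65j), (0.06+0.13j), (0.33+0.52j), (-0.18-0.03j)],[0.78+0.53j, (1.04-0.22j), 0.18-0.14j, (0.71-0.71j), 0.02+0.30j],[(-0.15-0.71j), -0.69-0.43j, -0.17-0.02j, (-0.77+0.02j), (0.14-0.18j)]] + [[0.06-0.00j, -0.06-0.00j, (0.09+0j), (0.09+0j), (0.03-0j)], [-0.14+0.00j, 0.15+0.00j, (-0.23-0j), (-0.22-0j), (-0.08+0j)], [0.33-0.00j, (-0.36-0j), 0.53+0.00j, 0.53+0.00j, (0.19-0j)], [0.06-0.00j, (-0.06-0j), 0.09+0.00j, 0.09+0.00j, (0.03-0j)], [0.09-0.00j, -0.10-0.00j, 0.14+0.00j, 0.14+0.00j, 0.05-0.00j]] + [[-0.15+0.27j, 0.24-0.27j, 0.08-0.06j, -0.07+0.05j, 0.22-0.41j],[(0.02-0.97j), (-0.25+1.11j), -0.13+0.28j, 0.12-0.23j, (0.01+1.48j)],[(-0.31-3.33j), (-0.43+3.93j), -0.35+1.01j, (0.33-0.84j), (0.62+5.07j)],[0.20+1.91j, (0.22-2.26j), 0.20-0.58j, (-0.19+0.48j), (-0.39-2.91j)],[0.62+1.78j, (-0.3-2.21j), (0.06-0.6j), (-0.07+0.5j), -1.03-2.69j]] + [[-0.15-0.27j, 0.24+0.27j, 0.08+0.06j, -0.07-0.05j, (0.22+0.41j)], [0.02+0.97j, (-0.25-1.11j), -0.13-0.28j, (0.12+0.23j), 0.01-1.48j], [-0.31+3.33j, (-0.43-3.93j), (-0.35-1.01j), 0.33+0.84j, (0.62-5.07j)], [0.20-1.91j, 0.22+2.26j, 0.20+0.58j, (-0.19-0.48j), -0.39+2.91j], [0.62-1.78j, (-0.3+2.21j), 0.06+0.60j, (-0.07-0.5j), (-1.03+2.69j)]]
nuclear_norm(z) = 12.35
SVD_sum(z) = [[-0.55, -1.86, -0.39, -1.51, 0.16], [0.13, 0.44, 0.09, 0.36, -0.04], [-0.03, -0.09, -0.02, -0.07, 0.01], [0.7, 2.34, 0.49, 1.91, -0.20], [-0.48, -1.60, -0.33, -1.3, 0.14]] + [[0.42, 0.12, 0.04, -0.34, -0.29],[0.44, 0.13, 0.04, -0.36, -0.31],[-1.67, -0.49, -0.16, 1.37, 1.17],[1.06, 0.31, 0.1, -0.86, -0.74],[1.27, 0.37, 0.12, -1.04, -0.89]] + [[-0.06, 0.70, -0.10, -0.71, 1.02], [-0.01, 0.16, -0.02, -0.17, 0.24], [0.03, -0.35, 0.05, 0.35, -0.5], [-0.0, 0.0, -0.0, -0.00, 0.0], [0.06, -0.74, 0.11, 0.75, -1.08]] + [[0.3,-0.16,-0.06,0.12,0.21], [0.59,-0.32,-0.12,0.25,0.41], [0.52,-0.28,-0.11,0.22,0.36], [0.26,-0.14,-0.05,0.11,0.18], [0.17,-0.09,-0.03,0.07,0.12]] + [[0.01, -0.04, 0.24, -0.01, 0.04], [-0.01, 0.07, -0.43, 0.02, -0.07], [0.0, -0.03, 0.18, -0.01, 0.03], [0.01, -0.05, 0.31, -0.02, 0.05], [0.0, -0.01, 0.05, -0.0, 0.01]]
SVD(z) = [[0.54, -0.17, 0.64, 0.33, 0.39], [-0.13, -0.18, 0.15, 0.66, -0.70], [0.03, 0.69, -0.32, 0.58, 0.29], [-0.68, -0.43, 0.0, 0.29, 0.51], [0.47, -0.52, -0.68, 0.19, 0.08]] @ diag([4.586937246266773, 3.6456559406441484, 2.2226670957113006, 1.2674576957564034, 0.6261800319131773]) @ [[-0.22, -0.74, -0.15, -0.61, 0.06],[-0.67, -0.19, -0.06, 0.55, 0.47],[-0.04, 0.49, -0.07, -0.49, 0.71],[0.71, -0.38, -0.14, 0.29, 0.49],[0.02, -0.15, 0.97, -0.05, 0.16]]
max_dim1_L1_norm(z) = 7.15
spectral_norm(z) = 4.59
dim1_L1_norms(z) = [5.19, 2.39, 5.34, 7.15, 6.43]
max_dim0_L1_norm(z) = 7.47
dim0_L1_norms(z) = [5.44, 7.47, 1.69, 7.06, 4.84]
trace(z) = -0.04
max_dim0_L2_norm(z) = 3.69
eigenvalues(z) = [(1.51+2.51j), (1.51-2.51j), (0.88+0j), (-1.97+0.18j), (-1.97-0.18j)]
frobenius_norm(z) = 6.42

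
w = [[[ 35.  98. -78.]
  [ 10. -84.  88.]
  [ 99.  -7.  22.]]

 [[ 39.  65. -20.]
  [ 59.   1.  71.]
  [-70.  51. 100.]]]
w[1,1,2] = 71.0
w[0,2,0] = 99.0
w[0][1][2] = 88.0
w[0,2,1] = -7.0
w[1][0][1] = 65.0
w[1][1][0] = 59.0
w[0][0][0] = 35.0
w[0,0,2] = -78.0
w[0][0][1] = 98.0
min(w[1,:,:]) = -70.0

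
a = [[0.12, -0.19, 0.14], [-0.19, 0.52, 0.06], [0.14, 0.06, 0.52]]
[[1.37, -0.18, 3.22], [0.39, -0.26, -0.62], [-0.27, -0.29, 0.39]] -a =[[1.25, 0.01, 3.08], [0.58, -0.78, -0.68], [-0.41, -0.35, -0.13]]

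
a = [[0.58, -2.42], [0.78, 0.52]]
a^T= [[0.58, 0.78], [-2.42, 0.52]]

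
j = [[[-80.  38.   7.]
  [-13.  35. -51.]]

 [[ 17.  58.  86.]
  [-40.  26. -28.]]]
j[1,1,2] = -28.0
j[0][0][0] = -80.0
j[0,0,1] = 38.0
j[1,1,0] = -40.0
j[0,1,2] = -51.0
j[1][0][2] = 86.0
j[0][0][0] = -80.0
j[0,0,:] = [-80.0, 38.0, 7.0]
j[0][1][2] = -51.0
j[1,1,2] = -28.0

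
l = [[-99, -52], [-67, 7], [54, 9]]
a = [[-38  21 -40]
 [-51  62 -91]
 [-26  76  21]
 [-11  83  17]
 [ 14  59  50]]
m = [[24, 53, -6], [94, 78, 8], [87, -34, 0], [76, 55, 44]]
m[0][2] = -6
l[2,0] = 54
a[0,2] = -40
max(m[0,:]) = 53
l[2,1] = 9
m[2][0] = 87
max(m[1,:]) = 94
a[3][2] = 17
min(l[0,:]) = -99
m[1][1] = 78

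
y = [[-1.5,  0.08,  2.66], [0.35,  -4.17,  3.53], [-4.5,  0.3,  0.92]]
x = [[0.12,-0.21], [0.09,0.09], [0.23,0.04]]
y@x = [[0.44, 0.43], [0.48, -0.31], [-0.3, 1.01]]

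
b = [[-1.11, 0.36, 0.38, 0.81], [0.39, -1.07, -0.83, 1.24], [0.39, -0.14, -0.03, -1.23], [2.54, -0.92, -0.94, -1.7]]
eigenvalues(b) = [-2.97, 0.22, 0.0, -1.15]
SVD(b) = [[-0.39, -0.0, -0.12, 0.91], [0.03, -0.93, -0.37, -0.04], [0.27, 0.36, -0.89, -0.00], [0.88, -0.08, 0.23, 0.41]] @ diag([3.7746853308620296, 2.0113320056726347, 0.386127183355979, 0.00011918675775324918]) @ [[0.74,-0.27,-0.27,-0.56],[-0.21,0.51,0.42,-0.72],[0.6,0.67,0.17,0.39],[0.21,-0.47,0.85,0.1]]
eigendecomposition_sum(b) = [[-1.27, 0.64, 0.58, 0.74], [-0.98, 0.50, 0.45, 0.58], [1.27, -0.64, -0.58, -0.75], [2.76, -1.40, -1.27, -1.62]] + [[-0.01,0.0,0.00,-0.01], [0.47,-0.05,-0.18,0.28], [-0.62,0.07,0.24,-0.37], [0.07,-0.01,-0.03,0.04]] + [[0.00,-0.0,-0.00,0.00], [-0.0,0.0,0.0,-0.00], [0.0,-0.0,-0.0,0.0], [0.00,-0.0,-0.00,0.00]] + [[0.17, -0.28, -0.21, 0.07],[0.91, -1.52, -1.1, 0.39],[-0.26, 0.44, 0.32, -0.11],[-0.29, 0.48, 0.35, -0.12]]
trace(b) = -3.91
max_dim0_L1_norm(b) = 4.98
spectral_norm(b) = 3.77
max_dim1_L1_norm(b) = 6.1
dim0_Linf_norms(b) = [2.54, 1.07, 0.94, 1.7]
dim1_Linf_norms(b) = [1.11, 1.24, 1.23, 2.54]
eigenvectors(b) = [[-0.37, -0.01, 0.21, -0.17],[-0.29, 0.60, -0.47, -0.91],[0.37, -0.80, 0.85, 0.26],[0.80, 0.09, 0.10, 0.29]]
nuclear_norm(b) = 6.17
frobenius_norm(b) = 4.29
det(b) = 0.00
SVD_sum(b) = [[-1.08, 0.40, 0.39, 0.82],[0.08, -0.03, -0.03, -0.06],[0.75, -0.28, -0.27, -0.57],[2.45, -0.90, -0.89, -1.86]] + [[0.00, -0.00, -0.00, 0.01], [0.4, -0.95, -0.78, 1.35], [-0.15, 0.37, 0.3, -0.52], [0.04, -0.09, -0.07, 0.12]] + [[-0.03, -0.03, -0.01, -0.02], [-0.09, -0.1, -0.02, -0.06], [-0.21, -0.23, -0.06, -0.13], [0.05, 0.06, 0.02, 0.04]] + [[0.00, -0.0, 0.0, 0.0], [-0.00, 0.0, -0.00, -0.00], [-0.00, 0.00, -0.00, -0.0], [0.0, -0.0, 0.00, 0.00]]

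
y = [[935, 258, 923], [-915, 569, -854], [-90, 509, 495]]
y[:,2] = [923, -854, 495]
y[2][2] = 495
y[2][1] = 509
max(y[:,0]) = 935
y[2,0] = -90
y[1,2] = -854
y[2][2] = 495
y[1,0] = -915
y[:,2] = [923, -854, 495]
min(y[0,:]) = 258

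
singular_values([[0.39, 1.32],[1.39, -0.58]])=[1.54, 1.34]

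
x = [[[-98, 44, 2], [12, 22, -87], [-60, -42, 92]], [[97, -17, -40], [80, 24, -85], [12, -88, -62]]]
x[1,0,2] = -40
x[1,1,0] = 80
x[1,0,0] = 97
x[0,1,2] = -87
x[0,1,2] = -87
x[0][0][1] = 44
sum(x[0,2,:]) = -10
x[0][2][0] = -60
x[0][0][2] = 2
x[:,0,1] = [44, -17]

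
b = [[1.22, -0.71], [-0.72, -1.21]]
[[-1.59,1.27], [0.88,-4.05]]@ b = [[-2.85, -0.41], [3.99, 4.28]]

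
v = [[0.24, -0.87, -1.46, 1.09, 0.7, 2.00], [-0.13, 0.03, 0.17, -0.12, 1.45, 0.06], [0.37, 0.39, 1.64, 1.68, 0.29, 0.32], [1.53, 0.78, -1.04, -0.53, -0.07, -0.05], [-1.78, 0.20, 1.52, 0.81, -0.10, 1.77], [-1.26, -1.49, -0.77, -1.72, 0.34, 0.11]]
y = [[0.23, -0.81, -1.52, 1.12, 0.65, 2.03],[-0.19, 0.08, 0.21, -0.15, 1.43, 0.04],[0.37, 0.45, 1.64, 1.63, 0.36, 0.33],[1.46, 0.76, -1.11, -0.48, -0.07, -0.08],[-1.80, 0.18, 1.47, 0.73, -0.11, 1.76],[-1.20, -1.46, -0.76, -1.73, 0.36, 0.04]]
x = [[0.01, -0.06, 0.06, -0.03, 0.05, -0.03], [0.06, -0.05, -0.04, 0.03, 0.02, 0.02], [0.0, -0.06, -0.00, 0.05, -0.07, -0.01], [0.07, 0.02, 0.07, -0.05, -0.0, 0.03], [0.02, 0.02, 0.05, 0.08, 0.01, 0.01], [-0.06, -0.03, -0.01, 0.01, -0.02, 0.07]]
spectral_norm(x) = 0.15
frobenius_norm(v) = 6.16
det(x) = -0.00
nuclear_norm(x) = 0.61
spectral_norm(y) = 3.84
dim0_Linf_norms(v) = [1.78, 1.49, 1.64, 1.72, 1.45, 2.0]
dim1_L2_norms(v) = [2.94, 1.47, 2.45, 2.08, 3.05, 2.74]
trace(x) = -0.01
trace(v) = 1.39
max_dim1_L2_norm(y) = 3.01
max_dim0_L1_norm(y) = 6.71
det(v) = 25.46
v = y + x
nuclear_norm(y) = 12.98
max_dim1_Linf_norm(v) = 2.0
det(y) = 22.28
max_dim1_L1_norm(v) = 6.36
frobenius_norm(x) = 0.26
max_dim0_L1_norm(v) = 6.6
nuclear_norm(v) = 13.09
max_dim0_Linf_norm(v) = 2.0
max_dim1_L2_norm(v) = 3.05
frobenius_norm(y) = 6.12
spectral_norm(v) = 3.88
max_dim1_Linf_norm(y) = 2.03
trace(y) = 1.40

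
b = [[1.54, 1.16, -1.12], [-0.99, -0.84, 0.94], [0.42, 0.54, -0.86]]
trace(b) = -0.16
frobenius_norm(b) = 2.96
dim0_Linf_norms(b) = [1.54, 1.16, 1.12]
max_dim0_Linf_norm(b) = 1.54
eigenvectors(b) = [[-0.87, -0.54, -0.39], [0.49, 0.55, 0.85], [-0.06, -0.64, 0.35]]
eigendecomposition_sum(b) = [[1.26, 0.75, -0.42],[-0.70, -0.42, 0.24],[0.09, 0.05, -0.03]] + [[0.28, 0.41, -0.7], [-0.28, -0.42, 0.71], [0.33, 0.49, -0.83]] + [[0.0, 0.0, 0.0], [-0.00, -0.01, -0.0], [-0.00, -0.00, -0.0]]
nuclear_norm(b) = 3.34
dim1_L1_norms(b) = [3.82, 2.77, 1.82]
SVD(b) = [[-0.76, -0.48, 0.45], [0.55, -0.09, 0.83], [-0.35, 0.87, 0.33]] @ diag([2.929114813541699, 0.41081725156786403, 0.0039490384656081425]) @ [[-0.63, -0.52, 0.57], [-0.67, -0.0, -0.75], [0.39, -0.85, -0.35]]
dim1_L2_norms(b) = [2.23, 1.6, 1.1]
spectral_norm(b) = 2.93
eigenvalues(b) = [0.81, -0.97, -0.01]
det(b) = 0.00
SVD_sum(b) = [[1.41, 1.16, -1.27], [-1.02, -0.84, 0.91], [0.66, 0.54, -0.59]] + [[0.13, 0.0, 0.15],[0.03, 0.0, 0.03],[-0.24, -0.0, -0.27]] + [[0.00, -0.00, -0.0], [0.0, -0.0, -0.0], [0.00, -0.0, -0.00]]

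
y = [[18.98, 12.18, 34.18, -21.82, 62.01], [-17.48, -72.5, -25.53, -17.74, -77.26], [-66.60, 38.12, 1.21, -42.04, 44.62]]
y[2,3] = -42.04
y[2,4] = 44.62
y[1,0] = -17.48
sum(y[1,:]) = -210.51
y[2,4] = 44.62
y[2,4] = 44.62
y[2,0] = -66.6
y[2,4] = 44.62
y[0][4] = 62.01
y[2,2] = 1.21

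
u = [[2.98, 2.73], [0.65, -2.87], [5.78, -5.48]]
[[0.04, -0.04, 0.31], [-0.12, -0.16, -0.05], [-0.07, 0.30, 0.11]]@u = [[1.88,-1.47],  [-0.75,0.41],  [0.62,-1.65]]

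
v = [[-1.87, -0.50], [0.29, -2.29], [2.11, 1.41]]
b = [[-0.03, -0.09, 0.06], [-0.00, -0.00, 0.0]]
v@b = [[0.06, 0.17, -0.11],[-0.01, -0.03, 0.02],[-0.06, -0.19, 0.13]]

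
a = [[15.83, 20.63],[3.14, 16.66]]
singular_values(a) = [30.34, 6.56]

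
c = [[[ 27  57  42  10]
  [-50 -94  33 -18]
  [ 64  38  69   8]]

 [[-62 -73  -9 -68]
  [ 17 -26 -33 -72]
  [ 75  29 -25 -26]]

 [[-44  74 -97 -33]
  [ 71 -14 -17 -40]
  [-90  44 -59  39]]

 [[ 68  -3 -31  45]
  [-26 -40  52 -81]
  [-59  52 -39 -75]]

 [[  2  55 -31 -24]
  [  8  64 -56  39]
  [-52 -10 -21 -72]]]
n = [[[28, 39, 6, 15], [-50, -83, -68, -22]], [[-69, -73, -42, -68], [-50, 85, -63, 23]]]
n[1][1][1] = 85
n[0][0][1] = 39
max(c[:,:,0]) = 75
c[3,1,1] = -40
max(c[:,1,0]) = 71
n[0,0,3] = 15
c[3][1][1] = -40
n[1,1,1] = 85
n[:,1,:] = [[-50, -83, -68, -22], [-50, 85, -63, 23]]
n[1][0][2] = -42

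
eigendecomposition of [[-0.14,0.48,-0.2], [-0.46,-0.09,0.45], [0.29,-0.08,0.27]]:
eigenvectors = [[-0.08-0.64j, -0.08+0.64j, (0.26+0j)],[(0.71+0j), (0.71-0j), (0.57+0j)],[-0.15+0.24j, (-0.15-0.24j), 0.78+0.00j]]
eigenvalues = [(-0.13+0.58j), (-0.13-0.58j), (0.31+0j)]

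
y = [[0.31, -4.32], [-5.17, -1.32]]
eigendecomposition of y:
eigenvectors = [[0.74, 0.61],  [-0.68, 0.79]]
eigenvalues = [4.29, -5.3]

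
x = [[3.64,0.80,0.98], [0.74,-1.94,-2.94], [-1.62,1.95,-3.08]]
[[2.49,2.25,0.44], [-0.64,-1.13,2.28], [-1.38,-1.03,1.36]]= x @ [[0.58, 0.47, 0.31],  [0.17, 0.32, -0.07],  [0.25, 0.29, -0.65]]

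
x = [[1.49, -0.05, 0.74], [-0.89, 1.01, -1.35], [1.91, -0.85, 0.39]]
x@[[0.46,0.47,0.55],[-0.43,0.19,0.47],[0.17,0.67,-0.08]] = [[0.83, 1.19, 0.74], [-1.07, -1.13, 0.09], [1.31, 1.00, 0.62]]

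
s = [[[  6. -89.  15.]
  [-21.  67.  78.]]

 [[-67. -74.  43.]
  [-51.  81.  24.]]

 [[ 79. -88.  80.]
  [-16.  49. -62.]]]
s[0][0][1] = -89.0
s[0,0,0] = 6.0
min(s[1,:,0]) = -67.0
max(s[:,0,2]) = 80.0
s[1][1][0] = -51.0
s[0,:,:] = [[6.0, -89.0, 15.0], [-21.0, 67.0, 78.0]]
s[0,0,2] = 15.0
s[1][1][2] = 24.0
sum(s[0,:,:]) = 56.0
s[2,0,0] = 79.0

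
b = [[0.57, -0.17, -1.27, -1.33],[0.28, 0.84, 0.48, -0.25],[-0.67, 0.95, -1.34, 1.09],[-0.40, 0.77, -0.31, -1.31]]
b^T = [[0.57, 0.28, -0.67, -0.40], [-0.17, 0.84, 0.95, 0.77], [-1.27, 0.48, -1.34, -0.31], [-1.33, -0.25, 1.09, -1.31]]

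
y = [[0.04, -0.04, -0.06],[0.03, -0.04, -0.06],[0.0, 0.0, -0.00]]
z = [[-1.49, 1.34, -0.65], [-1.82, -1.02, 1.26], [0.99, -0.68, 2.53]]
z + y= [[-1.45, 1.3, -0.71], [-1.79, -1.06, 1.20], [0.99, -0.68, 2.53]]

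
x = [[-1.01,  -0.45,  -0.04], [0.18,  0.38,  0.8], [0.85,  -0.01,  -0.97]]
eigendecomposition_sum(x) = [[-0.60, -0.15, 0.27], [-0.56, -0.15, 0.25], [1.34, 0.35, -0.6]] + [[-0.44,-0.33,-0.34], [0.81,0.61,0.62], [-0.52,-0.39,-0.4]] + [[0.03, 0.04, 0.03], [-0.07, -0.08, -0.07], [0.03, 0.03, 0.03]]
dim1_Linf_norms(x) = [1.01, 0.8, 0.97]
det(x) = -0.01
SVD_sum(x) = [[-0.63, -0.08, 0.5], [-0.25, -0.03, 0.19], [0.99, 0.13, -0.77]] + [[-0.38, -0.37, -0.54], [0.42, 0.41, 0.61], [-0.14, -0.13, -0.2]] + [[0.0, -0.00, 0.0], [0.00, -0.0, 0.0], [0.0, -0.00, 0.00]]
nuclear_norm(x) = 2.70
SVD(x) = [[-0.53, 0.65, 0.55], [-0.20, -0.73, 0.66], [0.82, 0.23, 0.52]] @ diag([1.5308151765089637, 1.1666567003926216, 0.004127807993578883]) @ [[0.78, 0.1, -0.61], [-0.5, -0.49, -0.72], [0.37, -0.87, 0.33]]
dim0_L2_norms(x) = [1.33, 0.59, 1.26]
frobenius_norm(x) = 1.92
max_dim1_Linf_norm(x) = 1.01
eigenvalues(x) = [-1.34, -0.23, -0.02]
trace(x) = -1.60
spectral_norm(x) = 1.53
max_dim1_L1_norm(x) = 1.83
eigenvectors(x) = [[-0.38, 0.42, 0.38], [-0.36, -0.76, -0.86], [0.85, 0.49, 0.35]]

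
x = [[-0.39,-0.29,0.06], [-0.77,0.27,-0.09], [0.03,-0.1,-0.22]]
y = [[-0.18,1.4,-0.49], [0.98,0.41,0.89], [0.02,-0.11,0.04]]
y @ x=[[-1.02, 0.48, -0.03], [-0.67, -0.26, -0.17], [0.08, -0.04, 0.00]]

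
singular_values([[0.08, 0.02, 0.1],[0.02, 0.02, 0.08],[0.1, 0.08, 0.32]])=[0.38, 0.05, 0.0]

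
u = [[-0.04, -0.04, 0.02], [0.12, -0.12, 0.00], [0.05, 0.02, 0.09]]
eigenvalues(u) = [(-0.08+0.06j), (-0.08-0.06j), (0.1+0j)]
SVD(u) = [[-0.01, -0.14, 0.99], [0.98, -0.19, -0.02], [0.19, 0.97, 0.14]] @ diag([0.17176126477342732, 0.1021777794542666, 0.058802800181860786]) @ [[0.74, -0.66, 0.10], [0.31, 0.47, 0.83], [-0.59, -0.58, 0.55]]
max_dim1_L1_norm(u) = 0.24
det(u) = 0.00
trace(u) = -0.07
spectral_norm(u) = 0.17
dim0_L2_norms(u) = [0.14, 0.13, 0.09]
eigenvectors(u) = [[0.26+0.42j,(0.26-0.42j),(0.12+0j)], [0.85+0.00j,(0.85-0j),(0.07+0j)], [(-0.12-0.16j),(-0.12+0.16j),0.99+0.00j]]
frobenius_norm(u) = 0.21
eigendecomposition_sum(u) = [[(-0.02+0.05j), -0.02-0.03j, 0.00-0.00j], [0.06+0.08j, -0.06+0.00j, (-0-0.01j)], [0.01-0.02j, (0.01+0.01j), -0.00+0.00j]] + [[-0.02-0.05j, -0.02+0.03j, 0.00+0.00j], [(0.06-0.08j), (-0.06-0j), (-0+0.01j)], [0.01+0.02j, 0.01-0.01j, (-0-0j)]] + [[0j, 0.00+0.00j, (0.01+0j)], [0j, 0.00+0.00j, (0.01+0j)], [0.04+0.00j, 0j, (0.09+0j)]]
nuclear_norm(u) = 0.33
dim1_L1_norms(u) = [0.1, 0.24, 0.16]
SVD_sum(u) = [[-0.00, 0.00, -0.00], [0.13, -0.11, 0.02], [0.02, -0.02, 0.0]] + [[-0.0,-0.01,-0.01], [-0.01,-0.01,-0.02], [0.03,0.05,0.08]] + [[-0.03, -0.03, 0.03],[0.0, 0.0, -0.0],[-0.0, -0.00, 0.0]]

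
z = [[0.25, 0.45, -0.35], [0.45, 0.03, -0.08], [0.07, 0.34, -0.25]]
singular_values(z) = [0.79, 0.39, 0.0]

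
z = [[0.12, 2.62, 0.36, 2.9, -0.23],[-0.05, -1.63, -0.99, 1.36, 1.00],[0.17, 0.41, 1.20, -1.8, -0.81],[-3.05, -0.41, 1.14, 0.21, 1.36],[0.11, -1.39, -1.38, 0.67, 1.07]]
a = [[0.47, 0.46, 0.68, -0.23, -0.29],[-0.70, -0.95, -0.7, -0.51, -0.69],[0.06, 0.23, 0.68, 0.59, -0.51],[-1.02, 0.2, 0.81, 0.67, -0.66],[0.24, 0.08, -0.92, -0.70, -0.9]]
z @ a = [[-4.77, -1.79, 1.05, 0.95, -3.73], [-0.09, 1.65, 0.62, 0.47, -0.15], [1.51, -0.46, -0.07, -0.18, 0.97], [-0.97, -0.6, -2.09, 0.77, -0.78], [0.52, 1.27, -0.33, -0.43, 0.23]]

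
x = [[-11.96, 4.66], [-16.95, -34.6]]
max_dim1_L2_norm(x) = 38.53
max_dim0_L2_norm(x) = 34.91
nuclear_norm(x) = 51.33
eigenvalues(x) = [-16.27, -30.29]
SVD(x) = [[0.03, 1.00], [1.0, -0.03]] @ diag([38.545626984463496, 12.784926295235332]) @ [[-0.45, -0.89], [-0.89, 0.45]]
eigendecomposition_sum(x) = [[-21.27, -5.41], [19.67, 5.00]] + [[9.31, 10.07], [-36.62, -39.6]]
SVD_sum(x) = [[-0.54,-1.08],[-17.31,-34.42]] + [[-11.42,5.74], [0.36,-0.18]]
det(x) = 492.80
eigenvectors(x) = [[0.73, -0.25],[-0.68, 0.97]]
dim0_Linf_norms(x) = [16.95, 34.6]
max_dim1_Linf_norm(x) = 34.6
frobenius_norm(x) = 40.61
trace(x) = -46.56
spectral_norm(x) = 38.55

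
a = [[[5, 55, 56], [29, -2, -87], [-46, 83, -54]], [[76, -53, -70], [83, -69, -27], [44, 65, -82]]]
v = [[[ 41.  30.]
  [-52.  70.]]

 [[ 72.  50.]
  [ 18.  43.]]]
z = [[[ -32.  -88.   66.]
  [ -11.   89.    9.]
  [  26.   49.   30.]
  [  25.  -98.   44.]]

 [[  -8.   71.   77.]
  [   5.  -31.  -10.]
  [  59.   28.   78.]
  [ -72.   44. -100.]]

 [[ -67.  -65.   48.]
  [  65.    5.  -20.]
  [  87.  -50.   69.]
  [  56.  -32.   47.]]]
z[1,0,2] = 77.0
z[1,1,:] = [5.0, -31.0, -10.0]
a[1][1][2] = -27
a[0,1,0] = 29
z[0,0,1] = -88.0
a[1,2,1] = 65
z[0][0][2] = 66.0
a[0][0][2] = 56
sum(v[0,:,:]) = 89.0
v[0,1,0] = -52.0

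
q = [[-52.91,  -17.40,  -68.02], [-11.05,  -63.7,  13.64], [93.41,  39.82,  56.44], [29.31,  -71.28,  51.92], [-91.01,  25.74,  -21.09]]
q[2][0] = 93.41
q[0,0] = -52.91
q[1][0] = -11.05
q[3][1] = -71.28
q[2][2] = 56.44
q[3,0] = 29.31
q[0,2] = -68.02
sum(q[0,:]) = -138.32999999999998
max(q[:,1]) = 39.82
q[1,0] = -11.05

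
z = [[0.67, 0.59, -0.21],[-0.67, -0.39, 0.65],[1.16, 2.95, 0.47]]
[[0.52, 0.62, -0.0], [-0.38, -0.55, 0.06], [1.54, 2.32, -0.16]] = z @ [[0.63, 0.24, 0.21], [0.24, 0.72, -0.17], [0.21, -0.17, 0.21]]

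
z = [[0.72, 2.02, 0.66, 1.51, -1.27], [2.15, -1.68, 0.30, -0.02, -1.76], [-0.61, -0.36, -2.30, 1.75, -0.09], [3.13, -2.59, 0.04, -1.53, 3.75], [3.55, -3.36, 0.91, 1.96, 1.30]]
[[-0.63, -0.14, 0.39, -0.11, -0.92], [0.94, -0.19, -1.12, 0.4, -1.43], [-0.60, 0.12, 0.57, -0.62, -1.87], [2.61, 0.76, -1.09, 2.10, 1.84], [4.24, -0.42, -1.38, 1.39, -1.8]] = z@[[0.11, 0.16, -0.18, 0.36, -0.07], [-0.64, 0.16, 0.29, 0.01, 0.31], [0.61, -0.26, -0.16, 0.08, 0.24], [0.38, -0.18, 0.12, -0.11, -0.69], [0.31, 0.11, 0.11, 0.22, 0.48]]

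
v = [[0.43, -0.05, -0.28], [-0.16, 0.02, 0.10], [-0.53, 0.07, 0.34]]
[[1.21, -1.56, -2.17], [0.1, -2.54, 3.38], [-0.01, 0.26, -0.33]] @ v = [[1.92, -0.24, -1.23], [-1.34, 0.18, 0.87], [0.13, -0.02, -0.08]]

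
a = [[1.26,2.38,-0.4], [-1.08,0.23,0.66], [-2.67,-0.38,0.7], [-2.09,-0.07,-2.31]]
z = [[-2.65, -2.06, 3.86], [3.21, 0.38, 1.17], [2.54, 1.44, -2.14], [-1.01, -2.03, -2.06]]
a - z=[[3.91, 4.44, -4.26], [-4.29, -0.15, -0.51], [-5.21, -1.82, 2.84], [-1.08, 1.96, -0.25]]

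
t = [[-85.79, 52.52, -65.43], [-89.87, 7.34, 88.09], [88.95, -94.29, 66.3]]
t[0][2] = -65.43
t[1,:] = [-89.87, 7.34, 88.09]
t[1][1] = 7.34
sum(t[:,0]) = -86.71000000000002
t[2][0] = 88.95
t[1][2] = 88.09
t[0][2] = -65.43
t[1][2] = 88.09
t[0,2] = -65.43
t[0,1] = 52.52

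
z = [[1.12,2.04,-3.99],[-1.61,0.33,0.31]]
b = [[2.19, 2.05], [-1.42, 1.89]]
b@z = [[-0.85,5.14,-8.1], [-4.63,-2.27,6.25]]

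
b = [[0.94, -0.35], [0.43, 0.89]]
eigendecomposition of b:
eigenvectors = [[0.04+0.67j, 0.04-0.67j], [(0.74+0j), 0.74-0.00j]]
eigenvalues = [(0.91+0.39j), (0.91-0.39j)]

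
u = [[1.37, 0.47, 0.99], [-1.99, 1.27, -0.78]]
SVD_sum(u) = [[1.24, -0.44, 0.61], [-2.07, 0.73, -1.01]] + [[0.13, 0.91, 0.38], [0.08, 0.54, 0.23]]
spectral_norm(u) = 2.81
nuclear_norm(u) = 3.97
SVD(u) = [[-0.51, 0.86], [0.86, 0.51]] @ diag([2.814271256475252, 1.157228281272632]) @ [[-0.86, 0.3, -0.42], [0.13, 0.91, 0.39]]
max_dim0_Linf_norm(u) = 1.99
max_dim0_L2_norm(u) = 2.42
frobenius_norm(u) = 3.04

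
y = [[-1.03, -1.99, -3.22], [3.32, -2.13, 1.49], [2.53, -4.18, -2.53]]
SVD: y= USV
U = [[0.37, -0.68, -0.63], [0.4, 0.73, -0.56], [0.84, -0.05, 0.54]]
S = [6.54, 4.54, 0.3]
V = [[0.47, -0.78, -0.42], [0.66, -0.00, 0.75], [0.58, 0.63, -0.52]]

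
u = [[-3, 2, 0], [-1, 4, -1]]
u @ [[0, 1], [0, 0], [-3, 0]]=[[0, -3], [3, -1]]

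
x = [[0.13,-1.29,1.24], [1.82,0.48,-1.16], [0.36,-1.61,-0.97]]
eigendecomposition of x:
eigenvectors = [[(0.69+0j), 0.69-0.00j, (-0.17+0j)],[(-0.04-0.58j), -0.04+0.58j, 0.51+0.00j],[0.36+0.23j, 0.36-0.23j, (0.84+0j)]]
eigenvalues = [(0.84+1.48j), (0.84-1.48j), (-2.03+0j)]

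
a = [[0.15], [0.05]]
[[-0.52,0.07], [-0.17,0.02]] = a@[[-3.47, 0.49]]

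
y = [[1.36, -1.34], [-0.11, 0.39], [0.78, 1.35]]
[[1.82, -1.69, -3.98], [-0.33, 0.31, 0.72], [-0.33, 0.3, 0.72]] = y@[[0.70, -0.65, -1.53], [-0.65, 0.6, 1.42]]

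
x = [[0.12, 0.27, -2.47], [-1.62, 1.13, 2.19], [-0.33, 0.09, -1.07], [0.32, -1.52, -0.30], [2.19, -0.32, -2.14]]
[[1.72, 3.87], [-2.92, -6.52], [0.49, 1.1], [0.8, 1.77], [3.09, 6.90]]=x @ [[0.70, 1.56], [-0.24, -0.53], [-0.69, -1.55]]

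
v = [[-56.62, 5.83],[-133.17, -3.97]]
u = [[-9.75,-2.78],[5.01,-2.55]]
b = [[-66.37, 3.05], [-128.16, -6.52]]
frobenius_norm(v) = 144.88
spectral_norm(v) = 144.71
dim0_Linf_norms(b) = [128.16, 6.52]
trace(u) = -12.30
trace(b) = -72.89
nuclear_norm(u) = 14.56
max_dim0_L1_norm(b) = 194.53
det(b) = 823.62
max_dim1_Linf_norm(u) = 9.75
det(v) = 1001.16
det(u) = 38.79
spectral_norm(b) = 144.39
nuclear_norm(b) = 150.10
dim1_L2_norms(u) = [10.14, 5.62]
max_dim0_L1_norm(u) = 14.76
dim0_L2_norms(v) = [144.71, 7.05]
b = v + u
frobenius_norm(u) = 11.59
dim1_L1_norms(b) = [69.42, 134.68]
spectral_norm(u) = 11.05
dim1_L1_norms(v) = [62.45, 137.14]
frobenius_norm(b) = 144.51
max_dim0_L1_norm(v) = 189.79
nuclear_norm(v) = 151.63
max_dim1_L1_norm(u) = 12.53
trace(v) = -60.59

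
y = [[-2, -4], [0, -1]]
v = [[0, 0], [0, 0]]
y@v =[[0, 0], [0, 0]]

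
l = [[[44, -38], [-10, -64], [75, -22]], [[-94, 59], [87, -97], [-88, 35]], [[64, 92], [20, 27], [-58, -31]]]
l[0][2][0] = 75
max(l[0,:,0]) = 75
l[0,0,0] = 44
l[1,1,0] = 87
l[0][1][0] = -10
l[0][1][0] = -10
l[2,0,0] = 64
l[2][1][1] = 27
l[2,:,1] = [92, 27, -31]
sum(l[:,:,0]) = 40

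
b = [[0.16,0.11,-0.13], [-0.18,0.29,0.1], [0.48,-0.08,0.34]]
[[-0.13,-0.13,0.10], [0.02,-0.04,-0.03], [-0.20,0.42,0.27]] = b @ [[-0.54, 0.17, 0.54], [-0.31, -0.36, 0.21], [0.11, 0.90, 0.09]]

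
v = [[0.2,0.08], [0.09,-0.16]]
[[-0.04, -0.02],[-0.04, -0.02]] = v @ [[-0.25, -0.14],  [0.11, 0.06]]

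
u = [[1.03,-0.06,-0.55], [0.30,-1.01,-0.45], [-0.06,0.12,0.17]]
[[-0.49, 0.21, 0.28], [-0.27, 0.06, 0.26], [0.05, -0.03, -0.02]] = u@[[-0.44,  0.14,  0.35],[0.11,  0.04,  -0.23],[0.06,  -0.13,  0.18]]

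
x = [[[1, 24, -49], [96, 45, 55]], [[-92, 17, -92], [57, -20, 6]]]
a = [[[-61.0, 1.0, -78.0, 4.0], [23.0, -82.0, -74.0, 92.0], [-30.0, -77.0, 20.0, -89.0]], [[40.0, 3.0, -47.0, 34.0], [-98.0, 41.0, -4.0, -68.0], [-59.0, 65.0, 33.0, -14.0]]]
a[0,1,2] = -74.0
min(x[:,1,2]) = 6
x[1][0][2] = -92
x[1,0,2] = -92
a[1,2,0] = -59.0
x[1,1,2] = 6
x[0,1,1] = 45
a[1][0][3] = 34.0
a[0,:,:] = [[-61.0, 1.0, -78.0, 4.0], [23.0, -82.0, -74.0, 92.0], [-30.0, -77.0, 20.0, -89.0]]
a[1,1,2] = -4.0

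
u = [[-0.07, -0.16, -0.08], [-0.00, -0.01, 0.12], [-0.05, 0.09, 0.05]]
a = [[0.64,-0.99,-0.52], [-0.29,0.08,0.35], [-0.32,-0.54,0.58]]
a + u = [[0.57, -1.15, -0.60], [-0.29, 0.07, 0.47], [-0.37, -0.45, 0.63]]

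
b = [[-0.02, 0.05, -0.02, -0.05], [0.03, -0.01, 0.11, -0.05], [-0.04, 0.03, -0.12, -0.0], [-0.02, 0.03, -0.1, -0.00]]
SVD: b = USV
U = [[-0.15, -0.85, -0.49, -0.16],  [0.57, -0.49, 0.62, 0.22],  [-0.63, -0.14, 0.20, 0.74],  [-0.51, -0.13, 0.59, -0.61]]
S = [0.21, 0.08, 0.01, 0.01]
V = [[0.27, -0.23, 0.93, -0.10],[0.13, -0.56, -0.08, 0.82],[0.63, -0.5, -0.36, -0.48],[-0.72, -0.62, 0.02, -0.31]]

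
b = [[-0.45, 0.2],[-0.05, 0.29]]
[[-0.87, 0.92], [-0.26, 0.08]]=b @ [[1.67, -2.08],[-0.61, -0.09]]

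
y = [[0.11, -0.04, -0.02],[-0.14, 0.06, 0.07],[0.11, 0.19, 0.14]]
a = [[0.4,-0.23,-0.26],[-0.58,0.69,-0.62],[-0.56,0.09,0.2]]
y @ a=[[0.08, -0.05, -0.01], [-0.13, 0.08, 0.01], [-0.14, 0.12, -0.12]]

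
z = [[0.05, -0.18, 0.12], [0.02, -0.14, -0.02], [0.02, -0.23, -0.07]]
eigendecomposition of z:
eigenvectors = [[-0.12+0.00j,-0.98+0.00j,-0.98-0.00j], [0.44+0.00j,(-0.13+0.04j),(-0.13-0.04j)], [(0.89+0j),0.10-0.14j,(0.1+0.14j)]]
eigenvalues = [(-0.19+0j), (0.01+0.02j), (0.01-0.02j)]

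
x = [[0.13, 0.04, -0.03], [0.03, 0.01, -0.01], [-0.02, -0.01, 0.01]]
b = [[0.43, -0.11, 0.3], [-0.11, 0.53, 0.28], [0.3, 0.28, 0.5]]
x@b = [[0.04, -0.00, 0.04], [0.01, -0.00, 0.01], [-0.0, -0.00, -0.00]]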